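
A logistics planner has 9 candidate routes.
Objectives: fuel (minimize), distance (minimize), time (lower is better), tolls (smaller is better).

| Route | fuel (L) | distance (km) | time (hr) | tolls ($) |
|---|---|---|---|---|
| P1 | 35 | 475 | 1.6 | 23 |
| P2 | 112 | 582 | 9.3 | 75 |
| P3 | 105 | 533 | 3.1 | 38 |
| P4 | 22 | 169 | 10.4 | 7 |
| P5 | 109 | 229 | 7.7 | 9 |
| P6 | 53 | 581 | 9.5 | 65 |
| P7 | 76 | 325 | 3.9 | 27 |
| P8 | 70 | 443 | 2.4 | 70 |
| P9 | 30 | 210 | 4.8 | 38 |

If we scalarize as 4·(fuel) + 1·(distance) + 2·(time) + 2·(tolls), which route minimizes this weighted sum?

P4

P1: 4·35 + 1·475 + 2·1.6 + 2·23 = 664.2
P2: 4·112 + 1·582 + 2·9.3 + 2·75 = 1198.6
P3: 4·105 + 1·533 + 2·3.1 + 2·38 = 1035.2
P4: 4·22 + 1·169 + 2·10.4 + 2·7 = 291.8
P5: 4·109 + 1·229 + 2·7.7 + 2·9 = 698.4
P6: 4·53 + 1·581 + 2·9.5 + 2·65 = 942.0
P7: 4·76 + 1·325 + 2·3.9 + 2·27 = 690.8
P8: 4·70 + 1·443 + 2·2.4 + 2·70 = 867.8
P9: 4·30 + 1·210 + 2·4.8 + 2·38 = 415.6
Lowest: P4 at 291.8.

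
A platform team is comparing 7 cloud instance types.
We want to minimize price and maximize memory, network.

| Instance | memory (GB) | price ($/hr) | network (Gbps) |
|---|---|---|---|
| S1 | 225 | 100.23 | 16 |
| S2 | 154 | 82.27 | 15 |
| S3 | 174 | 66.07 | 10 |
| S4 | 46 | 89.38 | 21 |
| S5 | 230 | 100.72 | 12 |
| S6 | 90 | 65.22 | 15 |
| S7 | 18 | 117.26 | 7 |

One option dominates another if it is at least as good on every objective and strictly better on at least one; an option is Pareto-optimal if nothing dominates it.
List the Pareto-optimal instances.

S1, S2, S3, S4, S5, S6

S1: not dominated.
S2: not dominated.
S3: not dominated.
S4: not dominated (best network).
S5: not dominated (best memory).
S6: not dominated (best price).
S7: dominated by S1 (memory 225≥18, price 100.23≤117.26, network 16≥7).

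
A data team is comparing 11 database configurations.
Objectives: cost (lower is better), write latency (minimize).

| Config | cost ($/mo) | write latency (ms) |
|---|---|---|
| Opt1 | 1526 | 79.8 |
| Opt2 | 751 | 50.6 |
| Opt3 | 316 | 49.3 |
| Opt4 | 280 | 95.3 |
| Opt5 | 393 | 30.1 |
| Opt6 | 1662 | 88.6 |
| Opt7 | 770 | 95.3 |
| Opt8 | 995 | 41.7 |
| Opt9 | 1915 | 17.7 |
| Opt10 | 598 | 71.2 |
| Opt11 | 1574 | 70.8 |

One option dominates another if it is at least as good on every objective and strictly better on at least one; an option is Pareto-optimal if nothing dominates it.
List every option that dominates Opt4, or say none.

Opt1: worse on cost (1526 vs 280).
Opt2: worse on cost (751 vs 280).
Opt3: worse on cost (316 vs 280).
Opt5: worse on cost (393 vs 280).
Opt6: worse on cost (1662 vs 280).
Opt7: worse on cost (770 vs 280).
Opt8: worse on cost (995 vs 280).
Opt9: worse on cost (1915 vs 280).
Opt10: worse on cost (598 vs 280).
Opt11: worse on cost (1574 vs 280).
No option dominates Opt4.

none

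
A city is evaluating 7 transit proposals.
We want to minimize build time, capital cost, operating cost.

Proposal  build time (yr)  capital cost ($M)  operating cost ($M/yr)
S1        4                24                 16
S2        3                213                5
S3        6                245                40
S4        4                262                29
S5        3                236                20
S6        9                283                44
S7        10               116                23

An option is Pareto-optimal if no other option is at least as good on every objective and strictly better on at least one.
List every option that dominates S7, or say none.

S1: build time 4≤10, capital cost 24≤116, operating cost 16≤23 — dominates S7.
Others (S2, S3, S4, S5, S6) are each worse than S7 on at least one objective.

S1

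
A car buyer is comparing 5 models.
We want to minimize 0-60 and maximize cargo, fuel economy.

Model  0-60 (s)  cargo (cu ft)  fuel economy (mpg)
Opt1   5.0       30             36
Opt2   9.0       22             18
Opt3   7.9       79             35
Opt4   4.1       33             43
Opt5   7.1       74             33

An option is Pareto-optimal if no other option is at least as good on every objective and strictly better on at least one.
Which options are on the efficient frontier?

Opt1: dominated by Opt4 (0-60 4.1≤5.0, cargo 33≥30, fuel economy 43≥36).
Opt2: dominated by Opt1 (0-60 5.0≤9.0, cargo 30≥22, fuel economy 36≥18).
Opt3: not dominated (best cargo).
Opt4: not dominated (best 0-60).
Opt5: not dominated.

Opt3, Opt4, Opt5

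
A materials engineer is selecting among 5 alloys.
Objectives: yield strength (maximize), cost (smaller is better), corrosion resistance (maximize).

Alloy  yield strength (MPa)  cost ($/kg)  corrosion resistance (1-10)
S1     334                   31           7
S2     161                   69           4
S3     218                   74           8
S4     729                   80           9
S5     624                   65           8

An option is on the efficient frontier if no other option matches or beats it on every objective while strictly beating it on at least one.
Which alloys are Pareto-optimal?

S1: not dominated (best cost).
S2: dominated by S1 (yield strength 334≥161, cost 31≤69, corrosion resistance 7≥4).
S3: dominated by S5 (yield strength 624≥218, cost 65≤74, corrosion resistance 8≥8).
S4: not dominated (best yield strength).
S5: not dominated.

S1, S4, S5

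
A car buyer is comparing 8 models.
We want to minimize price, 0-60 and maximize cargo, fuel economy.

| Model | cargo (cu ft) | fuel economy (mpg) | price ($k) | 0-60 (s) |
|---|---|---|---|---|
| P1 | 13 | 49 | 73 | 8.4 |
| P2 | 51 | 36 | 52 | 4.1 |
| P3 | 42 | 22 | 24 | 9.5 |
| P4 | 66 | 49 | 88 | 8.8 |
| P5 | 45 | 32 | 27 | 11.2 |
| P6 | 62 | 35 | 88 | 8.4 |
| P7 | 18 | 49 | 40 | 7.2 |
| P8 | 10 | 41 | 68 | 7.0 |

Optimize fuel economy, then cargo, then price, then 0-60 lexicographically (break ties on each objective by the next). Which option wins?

P4

First maximize fuel economy: best is 49, kept {P1, P4, P7}.
Then maximize cargo: best is 66, kept {P4}.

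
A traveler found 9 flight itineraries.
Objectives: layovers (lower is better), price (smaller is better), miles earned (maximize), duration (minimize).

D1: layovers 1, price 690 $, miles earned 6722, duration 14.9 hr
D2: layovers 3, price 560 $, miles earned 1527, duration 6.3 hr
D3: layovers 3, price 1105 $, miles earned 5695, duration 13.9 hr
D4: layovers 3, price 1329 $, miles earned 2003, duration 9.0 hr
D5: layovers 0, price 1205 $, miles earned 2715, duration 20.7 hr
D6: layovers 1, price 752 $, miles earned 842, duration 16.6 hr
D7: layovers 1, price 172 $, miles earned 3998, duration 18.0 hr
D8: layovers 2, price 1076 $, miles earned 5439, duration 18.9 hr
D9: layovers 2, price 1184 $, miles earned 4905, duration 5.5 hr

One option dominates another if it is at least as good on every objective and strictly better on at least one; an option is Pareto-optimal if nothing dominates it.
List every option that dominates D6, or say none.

D1

D1: layovers 1≤1, price 690≤752, miles earned 6722≥842, duration 14.9≤16.6 — dominates D6.
Others (D2, D3, D4, D5, D7, D8, D9) are each worse than D6 on at least one objective.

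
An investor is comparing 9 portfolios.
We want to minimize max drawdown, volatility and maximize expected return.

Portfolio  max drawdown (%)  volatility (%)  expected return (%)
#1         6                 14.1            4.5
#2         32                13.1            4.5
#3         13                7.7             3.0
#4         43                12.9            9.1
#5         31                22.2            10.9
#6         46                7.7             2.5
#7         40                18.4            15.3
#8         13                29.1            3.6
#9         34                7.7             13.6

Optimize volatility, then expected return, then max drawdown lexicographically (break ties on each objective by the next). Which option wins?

First minimize volatility: best is 7.7, kept {#3, #6, #9}.
Then maximize expected return: best is 13.6, kept {#9}.

#9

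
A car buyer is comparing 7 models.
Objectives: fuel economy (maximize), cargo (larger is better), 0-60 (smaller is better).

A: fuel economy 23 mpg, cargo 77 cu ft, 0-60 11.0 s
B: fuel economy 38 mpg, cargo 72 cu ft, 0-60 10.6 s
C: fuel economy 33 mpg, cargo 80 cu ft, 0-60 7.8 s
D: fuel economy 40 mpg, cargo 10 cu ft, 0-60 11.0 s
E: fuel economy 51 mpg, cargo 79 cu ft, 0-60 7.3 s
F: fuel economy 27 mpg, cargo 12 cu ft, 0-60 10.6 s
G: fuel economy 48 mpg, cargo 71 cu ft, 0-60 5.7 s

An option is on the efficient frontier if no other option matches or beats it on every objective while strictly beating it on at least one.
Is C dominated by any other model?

No

A: worse on fuel economy (23 vs 33).
B: worse on cargo (72 vs 80).
D: worse on cargo (10 vs 80).
E: worse on cargo (79 vs 80).
F: worse on fuel economy (27 vs 33).
G: worse on cargo (71 vs 80).
No option is at least as good as C on every objective and strictly better on one.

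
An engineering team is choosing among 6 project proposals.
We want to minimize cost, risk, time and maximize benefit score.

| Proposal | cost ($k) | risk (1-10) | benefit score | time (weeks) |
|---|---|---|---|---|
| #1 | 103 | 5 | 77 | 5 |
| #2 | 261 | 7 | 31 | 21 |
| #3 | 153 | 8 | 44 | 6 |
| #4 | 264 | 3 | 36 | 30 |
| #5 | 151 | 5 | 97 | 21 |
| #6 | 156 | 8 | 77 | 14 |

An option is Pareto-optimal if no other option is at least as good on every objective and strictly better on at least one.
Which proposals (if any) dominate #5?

none

#1: worse on benefit score (77 vs 97).
#2: worse on cost (261 vs 151).
#3: worse on cost (153 vs 151).
#4: worse on cost (264 vs 151).
#6: worse on cost (156 vs 151).
No option dominates #5.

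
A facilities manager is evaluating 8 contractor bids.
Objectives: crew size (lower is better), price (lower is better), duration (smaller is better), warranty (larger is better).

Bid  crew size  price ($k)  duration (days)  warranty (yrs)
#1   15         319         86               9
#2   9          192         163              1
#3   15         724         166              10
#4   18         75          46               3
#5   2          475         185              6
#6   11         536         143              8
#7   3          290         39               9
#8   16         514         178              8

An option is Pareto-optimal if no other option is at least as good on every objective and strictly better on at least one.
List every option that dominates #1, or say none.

#7

#7: crew size 3≤15, price 290≤319, duration 39≤86, warranty 9≥9 — dominates #1.
Others (#2, #3, #4, #5, #6, #8) are each worse than #1 on at least one objective.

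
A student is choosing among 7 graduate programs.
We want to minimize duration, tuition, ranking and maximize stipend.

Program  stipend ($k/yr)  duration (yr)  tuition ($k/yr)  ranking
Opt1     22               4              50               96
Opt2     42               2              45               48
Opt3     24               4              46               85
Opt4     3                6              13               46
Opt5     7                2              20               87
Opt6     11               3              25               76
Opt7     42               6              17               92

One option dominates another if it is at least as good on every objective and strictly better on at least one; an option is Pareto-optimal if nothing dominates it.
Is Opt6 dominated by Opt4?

Opt4 vs Opt6: Opt4 is worse on stipend (3 vs 11), so it does not dominate Opt6.

No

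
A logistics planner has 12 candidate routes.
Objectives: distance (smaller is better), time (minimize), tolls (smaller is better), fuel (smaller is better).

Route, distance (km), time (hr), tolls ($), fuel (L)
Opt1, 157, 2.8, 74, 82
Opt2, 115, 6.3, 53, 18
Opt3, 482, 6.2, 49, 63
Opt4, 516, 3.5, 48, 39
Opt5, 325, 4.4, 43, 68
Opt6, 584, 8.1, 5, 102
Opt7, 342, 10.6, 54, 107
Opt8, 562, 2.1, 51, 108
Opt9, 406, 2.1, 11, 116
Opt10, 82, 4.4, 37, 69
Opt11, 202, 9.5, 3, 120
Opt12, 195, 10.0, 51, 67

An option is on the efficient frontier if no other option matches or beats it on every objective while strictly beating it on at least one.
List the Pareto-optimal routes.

Opt1, Opt2, Opt3, Opt4, Opt5, Opt6, Opt8, Opt9, Opt10, Opt11, Opt12

Opt1: not dominated.
Opt2: not dominated (best fuel).
Opt3: not dominated.
Opt4: not dominated.
Opt5: not dominated.
Opt6: not dominated.
Opt7: dominated by Opt2 (distance 115≤342, time 6.3≤10.6, tolls 53≤54, fuel 18≤107).
Opt8: not dominated.
Opt9: not dominated.
Opt10: not dominated (best distance).
Opt11: not dominated (best tolls).
Opt12: not dominated.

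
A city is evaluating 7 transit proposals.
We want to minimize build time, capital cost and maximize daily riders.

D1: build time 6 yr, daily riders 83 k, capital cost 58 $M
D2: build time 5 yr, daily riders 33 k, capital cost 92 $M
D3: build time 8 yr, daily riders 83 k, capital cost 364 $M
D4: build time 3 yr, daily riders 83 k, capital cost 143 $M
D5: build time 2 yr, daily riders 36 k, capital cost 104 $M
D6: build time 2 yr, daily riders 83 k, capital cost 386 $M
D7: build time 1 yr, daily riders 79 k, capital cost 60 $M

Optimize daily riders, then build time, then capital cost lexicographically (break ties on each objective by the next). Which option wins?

D6

First maximize daily riders: best is 83, kept {D1, D3, D4, D6}.
Then minimize build time: best is 2, kept {D6}.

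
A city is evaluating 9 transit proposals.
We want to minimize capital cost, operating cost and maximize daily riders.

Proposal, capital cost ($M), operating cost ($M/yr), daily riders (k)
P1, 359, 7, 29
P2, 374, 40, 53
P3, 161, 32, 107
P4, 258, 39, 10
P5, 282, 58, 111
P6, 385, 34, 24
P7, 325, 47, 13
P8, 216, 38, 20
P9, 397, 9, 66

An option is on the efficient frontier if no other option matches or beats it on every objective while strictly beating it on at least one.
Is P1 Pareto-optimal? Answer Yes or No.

Yes

P2: worse on capital cost (374 vs 359).
P3: worse on operating cost (32 vs 7).
P4: worse on operating cost (39 vs 7).
P5: worse on operating cost (58 vs 7).
P6: worse on capital cost (385 vs 359).
P7: worse on operating cost (47 vs 7).
P8: worse on operating cost (38 vs 7).
P9: worse on capital cost (397 vs 359).
No option is at least as good as P1 on every objective and strictly better on one.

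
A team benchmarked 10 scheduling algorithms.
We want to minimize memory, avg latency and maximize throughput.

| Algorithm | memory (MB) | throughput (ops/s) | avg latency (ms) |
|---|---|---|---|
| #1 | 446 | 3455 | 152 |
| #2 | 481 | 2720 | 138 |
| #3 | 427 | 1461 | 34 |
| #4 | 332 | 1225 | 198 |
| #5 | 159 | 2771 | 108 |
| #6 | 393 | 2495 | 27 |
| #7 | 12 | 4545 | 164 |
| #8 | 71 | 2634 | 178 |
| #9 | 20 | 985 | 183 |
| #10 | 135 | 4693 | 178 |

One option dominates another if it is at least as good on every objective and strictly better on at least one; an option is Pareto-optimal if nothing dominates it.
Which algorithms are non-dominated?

#1: not dominated.
#2: dominated by #5 (memory 159≤481, throughput 2771≥2720, avg latency 108≤138).
#3: dominated by #6 (memory 393≤427, throughput 2495≥1461, avg latency 27≤34).
#4: dominated by #5 (memory 159≤332, throughput 2771≥1225, avg latency 108≤198).
#5: not dominated.
#6: not dominated (best avg latency).
#7: not dominated (best memory).
#8: dominated by #7 (memory 12≤71, throughput 4545≥2634, avg latency 164≤178).
#9: dominated by #7 (memory 12≤20, throughput 4545≥985, avg latency 164≤183).
#10: not dominated (best throughput).

#1, #5, #6, #7, #10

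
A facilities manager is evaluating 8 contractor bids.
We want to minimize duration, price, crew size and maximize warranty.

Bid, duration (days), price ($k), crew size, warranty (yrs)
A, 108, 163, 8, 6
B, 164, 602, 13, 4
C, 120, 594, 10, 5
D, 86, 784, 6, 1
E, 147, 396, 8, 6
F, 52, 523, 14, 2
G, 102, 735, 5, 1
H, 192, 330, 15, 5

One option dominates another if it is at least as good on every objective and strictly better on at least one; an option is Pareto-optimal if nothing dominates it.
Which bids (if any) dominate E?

A: duration 108≤147, price 163≤396, crew size 8≤8, warranty 6≥6 — dominates E.
Others (B, C, D, F, G, H) are each worse than E on at least one objective.

A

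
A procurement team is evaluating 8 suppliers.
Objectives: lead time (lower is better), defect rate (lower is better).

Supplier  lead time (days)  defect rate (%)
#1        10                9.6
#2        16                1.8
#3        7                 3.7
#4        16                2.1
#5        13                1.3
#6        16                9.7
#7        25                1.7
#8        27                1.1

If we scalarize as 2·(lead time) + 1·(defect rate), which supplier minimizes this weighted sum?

#3

#1: 2·10 + 1·9.6 = 29.6
#2: 2·16 + 1·1.8 = 33.8
#3: 2·7 + 1·3.7 = 17.7
#4: 2·16 + 1·2.1 = 34.1
#5: 2·13 + 1·1.3 = 27.3
#6: 2·16 + 1·9.7 = 41.7
#7: 2·25 + 1·1.7 = 51.7
#8: 2·27 + 1·1.1 = 55.1
Lowest: #3 at 17.7.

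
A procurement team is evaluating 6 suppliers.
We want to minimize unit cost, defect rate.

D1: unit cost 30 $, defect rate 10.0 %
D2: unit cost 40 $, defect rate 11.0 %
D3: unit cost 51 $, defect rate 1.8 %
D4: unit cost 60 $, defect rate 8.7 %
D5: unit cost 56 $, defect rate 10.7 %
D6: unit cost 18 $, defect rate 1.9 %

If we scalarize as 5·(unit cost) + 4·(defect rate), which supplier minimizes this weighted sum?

D1: 5·30 + 4·10.0 = 190.0
D2: 5·40 + 4·11.0 = 244.0
D3: 5·51 + 4·1.8 = 262.2
D4: 5·60 + 4·8.7 = 334.8
D5: 5·56 + 4·10.7 = 322.8
D6: 5·18 + 4·1.9 = 97.6
Lowest: D6 at 97.6.

D6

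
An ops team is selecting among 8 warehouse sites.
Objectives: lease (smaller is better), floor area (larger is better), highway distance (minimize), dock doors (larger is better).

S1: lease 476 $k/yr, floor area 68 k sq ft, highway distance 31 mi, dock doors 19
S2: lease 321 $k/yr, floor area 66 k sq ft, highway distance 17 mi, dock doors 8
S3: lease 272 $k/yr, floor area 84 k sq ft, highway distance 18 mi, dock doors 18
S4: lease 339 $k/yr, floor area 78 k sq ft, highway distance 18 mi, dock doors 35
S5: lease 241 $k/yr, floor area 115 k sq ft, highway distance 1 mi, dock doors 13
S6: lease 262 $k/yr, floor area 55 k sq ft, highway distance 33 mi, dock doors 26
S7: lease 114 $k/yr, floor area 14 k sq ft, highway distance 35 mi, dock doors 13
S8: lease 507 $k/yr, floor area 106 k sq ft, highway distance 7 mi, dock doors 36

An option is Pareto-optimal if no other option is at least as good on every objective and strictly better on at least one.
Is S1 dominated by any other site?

Yes

S4 vs S1: lease 339≤476, floor area 78≥68, highway distance 18≤31, dock doors 35≥19 — S4 is at least as good on every objective and strictly better on at least one, so S4 dominates S1.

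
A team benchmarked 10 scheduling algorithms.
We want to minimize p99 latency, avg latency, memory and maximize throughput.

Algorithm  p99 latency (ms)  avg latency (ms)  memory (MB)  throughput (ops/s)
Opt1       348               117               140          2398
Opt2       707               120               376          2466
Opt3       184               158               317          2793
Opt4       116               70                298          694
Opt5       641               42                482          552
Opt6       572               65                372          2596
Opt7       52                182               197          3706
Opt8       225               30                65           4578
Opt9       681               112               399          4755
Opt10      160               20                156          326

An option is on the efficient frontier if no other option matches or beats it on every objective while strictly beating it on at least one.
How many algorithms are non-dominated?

6

Opt1: dominated by Opt8 (p99 latency 225≤348, avg latency 30≤117, memory 65≤140, throughput 4578≥2398).
Opt2: dominated by Opt6 (p99 latency 572≤707, avg latency 65≤120, memory 372≤376, throughput 2596≥2466).
Opt3: not dominated.
Opt4: not dominated.
Opt5: dominated by Opt8 (p99 latency 225≤641, avg latency 30≤42, memory 65≤482, throughput 4578≥552).
Opt6: dominated by Opt8 (p99 latency 225≤572, avg latency 30≤65, memory 65≤372, throughput 4578≥2596).
Opt7: not dominated (best p99 latency).
Opt8: not dominated (best memory).
Opt9: not dominated (best throughput).
Opt10: not dominated (best avg latency).
Pareto-optimal: Opt3, Opt4, Opt7, Opt8, Opt9, Opt10 → 6.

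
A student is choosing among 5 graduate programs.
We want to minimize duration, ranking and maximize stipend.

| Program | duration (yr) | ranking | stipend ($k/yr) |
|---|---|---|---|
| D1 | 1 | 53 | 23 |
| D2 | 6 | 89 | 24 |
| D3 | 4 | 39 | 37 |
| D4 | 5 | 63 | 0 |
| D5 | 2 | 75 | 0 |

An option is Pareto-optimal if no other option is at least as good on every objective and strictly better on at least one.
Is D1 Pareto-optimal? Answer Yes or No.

Yes

D2: worse on duration (6 vs 1).
D3: worse on duration (4 vs 1).
D4: worse on duration (5 vs 1).
D5: worse on duration (2 vs 1).
No option is at least as good as D1 on every objective and strictly better on one.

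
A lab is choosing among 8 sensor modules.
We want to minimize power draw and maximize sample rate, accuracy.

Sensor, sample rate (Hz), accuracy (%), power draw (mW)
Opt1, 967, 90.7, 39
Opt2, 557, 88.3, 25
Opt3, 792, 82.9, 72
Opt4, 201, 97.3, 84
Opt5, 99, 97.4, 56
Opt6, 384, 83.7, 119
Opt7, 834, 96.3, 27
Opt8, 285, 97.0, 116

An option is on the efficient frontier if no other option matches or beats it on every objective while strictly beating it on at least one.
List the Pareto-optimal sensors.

Opt1, Opt2, Opt4, Opt5, Opt7, Opt8

Opt1: not dominated (best sample rate).
Opt2: not dominated (best power draw).
Opt3: dominated by Opt1 (sample rate 967≥792, accuracy 90.7≥82.9, power draw 39≤72).
Opt4: not dominated.
Opt5: not dominated (best accuracy).
Opt6: dominated by Opt1 (sample rate 967≥384, accuracy 90.7≥83.7, power draw 39≤119).
Opt7: not dominated.
Opt8: not dominated.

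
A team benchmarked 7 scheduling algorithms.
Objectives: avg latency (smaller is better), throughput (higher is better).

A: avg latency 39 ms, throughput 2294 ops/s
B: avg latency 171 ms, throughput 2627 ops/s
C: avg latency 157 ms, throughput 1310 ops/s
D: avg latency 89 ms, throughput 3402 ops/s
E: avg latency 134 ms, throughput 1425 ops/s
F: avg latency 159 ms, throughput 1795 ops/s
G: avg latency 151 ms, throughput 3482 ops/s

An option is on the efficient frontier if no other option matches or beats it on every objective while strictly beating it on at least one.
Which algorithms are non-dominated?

A, D, G

A: not dominated (best avg latency).
B: dominated by D (avg latency 89≤171, throughput 3402≥2627).
C: dominated by A (avg latency 39≤157, throughput 2294≥1310).
D: not dominated.
E: dominated by A (avg latency 39≤134, throughput 2294≥1425).
F: dominated by A (avg latency 39≤159, throughput 2294≥1795).
G: not dominated (best throughput).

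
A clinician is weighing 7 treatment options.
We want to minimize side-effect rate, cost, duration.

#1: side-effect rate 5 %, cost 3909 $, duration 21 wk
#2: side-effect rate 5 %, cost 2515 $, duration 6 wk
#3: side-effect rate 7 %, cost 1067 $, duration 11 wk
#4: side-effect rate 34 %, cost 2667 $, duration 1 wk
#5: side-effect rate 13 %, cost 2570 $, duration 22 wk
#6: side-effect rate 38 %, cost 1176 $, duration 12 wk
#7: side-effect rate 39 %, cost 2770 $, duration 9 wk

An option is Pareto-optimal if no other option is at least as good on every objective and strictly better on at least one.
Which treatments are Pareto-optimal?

#1: dominated by #2 (side-effect rate 5≤5, cost 2515≤3909, duration 6≤21).
#2: not dominated.
#3: not dominated (best cost).
#4: not dominated (best duration).
#5: dominated by #2 (side-effect rate 5≤13, cost 2515≤2570, duration 6≤22).
#6: dominated by #3 (side-effect rate 7≤38, cost 1067≤1176, duration 11≤12).
#7: dominated by #2 (side-effect rate 5≤39, cost 2515≤2770, duration 6≤9).

#2, #3, #4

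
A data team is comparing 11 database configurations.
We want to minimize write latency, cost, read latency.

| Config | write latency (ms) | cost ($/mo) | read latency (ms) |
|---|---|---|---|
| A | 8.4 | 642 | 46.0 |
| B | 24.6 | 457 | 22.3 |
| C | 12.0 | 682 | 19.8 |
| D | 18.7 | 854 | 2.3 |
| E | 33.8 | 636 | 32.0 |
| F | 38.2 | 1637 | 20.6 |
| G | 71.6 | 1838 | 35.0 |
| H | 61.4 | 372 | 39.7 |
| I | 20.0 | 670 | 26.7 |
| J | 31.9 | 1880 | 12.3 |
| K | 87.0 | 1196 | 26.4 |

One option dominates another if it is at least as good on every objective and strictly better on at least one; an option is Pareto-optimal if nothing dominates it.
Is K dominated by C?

C vs K: write latency 12.0≤87.0, cost 682≤1196, read latency 19.8≤26.4 — C is at least as good on every objective with at least one strict improvement.

Yes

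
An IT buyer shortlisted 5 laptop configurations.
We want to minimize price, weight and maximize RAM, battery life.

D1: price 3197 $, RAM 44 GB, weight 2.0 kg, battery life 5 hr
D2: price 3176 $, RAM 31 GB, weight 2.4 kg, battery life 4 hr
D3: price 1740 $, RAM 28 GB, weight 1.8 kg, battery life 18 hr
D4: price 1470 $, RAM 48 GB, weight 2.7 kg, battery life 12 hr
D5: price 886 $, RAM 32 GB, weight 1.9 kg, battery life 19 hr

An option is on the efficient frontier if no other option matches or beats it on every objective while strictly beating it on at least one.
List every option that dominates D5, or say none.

none

D1: worse on price (3197 vs 886).
D2: worse on price (3176 vs 886).
D3: worse on price (1740 vs 886).
D4: worse on price (1470 vs 886).
No option dominates D5.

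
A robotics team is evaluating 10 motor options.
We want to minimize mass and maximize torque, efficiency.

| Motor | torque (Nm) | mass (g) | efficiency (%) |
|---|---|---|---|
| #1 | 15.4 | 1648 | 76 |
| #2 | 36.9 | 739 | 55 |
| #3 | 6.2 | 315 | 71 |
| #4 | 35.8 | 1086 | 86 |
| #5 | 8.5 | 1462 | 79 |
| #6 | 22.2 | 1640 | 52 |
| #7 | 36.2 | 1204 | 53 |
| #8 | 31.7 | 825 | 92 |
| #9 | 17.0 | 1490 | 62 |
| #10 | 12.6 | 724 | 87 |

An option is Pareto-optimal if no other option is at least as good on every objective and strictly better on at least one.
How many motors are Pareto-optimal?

5

#1: dominated by #4 (torque 35.8≥15.4, mass 1086≤1648, efficiency 86≥76).
#2: not dominated (best torque).
#3: not dominated (best mass).
#4: not dominated.
#5: dominated by #4 (torque 35.8≥8.5, mass 1086≤1462, efficiency 86≥79).
#6: dominated by #2 (torque 36.9≥22.2, mass 739≤1640, efficiency 55≥52).
#7: dominated by #2 (torque 36.9≥36.2, mass 739≤1204, efficiency 55≥53).
#8: not dominated (best efficiency).
#9: dominated by #4 (torque 35.8≥17.0, mass 1086≤1490, efficiency 86≥62).
#10: not dominated.
Pareto-optimal: #2, #3, #4, #8, #10 → 5.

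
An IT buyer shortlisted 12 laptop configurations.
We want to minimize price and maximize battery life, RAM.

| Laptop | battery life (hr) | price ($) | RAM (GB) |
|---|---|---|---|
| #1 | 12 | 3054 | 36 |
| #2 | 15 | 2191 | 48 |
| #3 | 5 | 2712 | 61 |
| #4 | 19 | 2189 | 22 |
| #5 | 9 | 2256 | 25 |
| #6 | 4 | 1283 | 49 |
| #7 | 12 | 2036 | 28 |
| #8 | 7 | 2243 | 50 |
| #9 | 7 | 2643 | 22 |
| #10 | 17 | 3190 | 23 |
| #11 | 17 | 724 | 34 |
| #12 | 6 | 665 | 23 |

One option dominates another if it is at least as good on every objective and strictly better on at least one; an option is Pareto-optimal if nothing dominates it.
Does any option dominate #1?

Yes

#2 vs #1: battery life 15≥12, price 2191≤3054, RAM 48≥36 — #2 is at least as good on every objective and strictly better on at least one, so #2 dominates #1.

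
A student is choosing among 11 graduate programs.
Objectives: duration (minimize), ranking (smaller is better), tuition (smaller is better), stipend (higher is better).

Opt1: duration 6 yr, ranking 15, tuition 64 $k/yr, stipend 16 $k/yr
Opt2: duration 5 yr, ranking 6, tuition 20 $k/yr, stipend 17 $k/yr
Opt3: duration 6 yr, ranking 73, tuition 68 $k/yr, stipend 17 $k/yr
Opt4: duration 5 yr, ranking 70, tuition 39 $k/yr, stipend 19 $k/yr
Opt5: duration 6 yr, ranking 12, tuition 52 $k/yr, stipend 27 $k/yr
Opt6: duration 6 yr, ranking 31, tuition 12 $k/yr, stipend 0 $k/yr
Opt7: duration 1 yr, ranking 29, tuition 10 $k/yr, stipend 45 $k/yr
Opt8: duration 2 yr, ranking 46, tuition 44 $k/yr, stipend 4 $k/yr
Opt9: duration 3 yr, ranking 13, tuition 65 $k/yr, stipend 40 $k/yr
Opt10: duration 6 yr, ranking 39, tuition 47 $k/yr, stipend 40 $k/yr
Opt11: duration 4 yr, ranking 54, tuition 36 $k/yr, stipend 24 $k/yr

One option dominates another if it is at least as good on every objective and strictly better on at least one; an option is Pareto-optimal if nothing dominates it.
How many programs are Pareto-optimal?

4

Opt1: dominated by Opt2 (duration 5≤6, ranking 6≤15, tuition 20≤64, stipend 17≥16).
Opt2: not dominated (best ranking).
Opt3: dominated by Opt2 (duration 5≤6, ranking 6≤73, tuition 20≤68, stipend 17≥17).
Opt4: dominated by Opt7 (duration 1≤5, ranking 29≤70, tuition 10≤39, stipend 45≥19).
Opt5: not dominated.
Opt6: dominated by Opt7 (duration 1≤6, ranking 29≤31, tuition 10≤12, stipend 45≥0).
Opt7: not dominated (best duration).
Opt8: dominated by Opt7 (duration 1≤2, ranking 29≤46, tuition 10≤44, stipend 45≥4).
Opt9: not dominated.
Opt10: dominated by Opt7 (duration 1≤6, ranking 29≤39, tuition 10≤47, stipend 45≥40).
Opt11: dominated by Opt7 (duration 1≤4, ranking 29≤54, tuition 10≤36, stipend 45≥24).
Pareto-optimal: Opt2, Opt5, Opt7, Opt9 → 4.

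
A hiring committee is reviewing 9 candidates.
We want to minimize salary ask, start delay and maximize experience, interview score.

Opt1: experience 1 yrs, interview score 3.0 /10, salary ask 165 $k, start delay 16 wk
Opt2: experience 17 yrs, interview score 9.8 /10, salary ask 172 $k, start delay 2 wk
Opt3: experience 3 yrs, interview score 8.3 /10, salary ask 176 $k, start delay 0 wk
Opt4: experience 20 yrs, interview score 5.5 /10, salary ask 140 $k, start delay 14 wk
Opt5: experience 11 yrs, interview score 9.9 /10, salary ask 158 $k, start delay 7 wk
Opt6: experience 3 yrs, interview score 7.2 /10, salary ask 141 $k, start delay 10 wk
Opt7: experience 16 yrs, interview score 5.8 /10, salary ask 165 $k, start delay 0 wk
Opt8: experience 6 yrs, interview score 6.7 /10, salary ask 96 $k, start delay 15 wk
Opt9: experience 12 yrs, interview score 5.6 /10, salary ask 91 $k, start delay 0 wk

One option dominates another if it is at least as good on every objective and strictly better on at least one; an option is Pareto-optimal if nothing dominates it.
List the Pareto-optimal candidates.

Opt1: dominated by Opt4 (experience 20≥1, interview score 5.5≥3.0, salary ask 140≤165, start delay 14≤16).
Opt2: not dominated.
Opt3: not dominated.
Opt4: not dominated (best experience).
Opt5: not dominated (best interview score).
Opt6: not dominated.
Opt7: not dominated.
Opt8: not dominated.
Opt9: not dominated (best salary ask).

Opt2, Opt3, Opt4, Opt5, Opt6, Opt7, Opt8, Opt9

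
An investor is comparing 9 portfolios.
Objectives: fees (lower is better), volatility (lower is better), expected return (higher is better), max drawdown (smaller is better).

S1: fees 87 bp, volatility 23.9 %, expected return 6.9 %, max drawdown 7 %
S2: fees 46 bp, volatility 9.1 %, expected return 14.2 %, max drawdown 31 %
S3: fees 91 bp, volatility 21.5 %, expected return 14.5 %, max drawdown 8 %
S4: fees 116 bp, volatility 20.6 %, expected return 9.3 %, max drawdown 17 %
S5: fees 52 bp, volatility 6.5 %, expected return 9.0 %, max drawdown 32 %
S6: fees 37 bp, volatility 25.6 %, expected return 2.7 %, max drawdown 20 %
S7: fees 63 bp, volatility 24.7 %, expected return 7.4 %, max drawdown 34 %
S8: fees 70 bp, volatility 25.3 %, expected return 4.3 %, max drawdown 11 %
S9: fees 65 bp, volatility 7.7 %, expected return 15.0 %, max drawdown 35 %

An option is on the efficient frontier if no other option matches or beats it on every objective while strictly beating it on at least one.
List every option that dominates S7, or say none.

S2: fees 46≤63, volatility 9.1≤24.7, expected return 14.2≥7.4, max drawdown 31≤34 — dominates S7.
S5: fees 52≤63, volatility 6.5≤24.7, expected return 9.0≥7.4, max drawdown 32≤34 — dominates S7.
Others (S1, S3, S4, S6, S8, S9) are each worse than S7 on at least one objective.

S2, S5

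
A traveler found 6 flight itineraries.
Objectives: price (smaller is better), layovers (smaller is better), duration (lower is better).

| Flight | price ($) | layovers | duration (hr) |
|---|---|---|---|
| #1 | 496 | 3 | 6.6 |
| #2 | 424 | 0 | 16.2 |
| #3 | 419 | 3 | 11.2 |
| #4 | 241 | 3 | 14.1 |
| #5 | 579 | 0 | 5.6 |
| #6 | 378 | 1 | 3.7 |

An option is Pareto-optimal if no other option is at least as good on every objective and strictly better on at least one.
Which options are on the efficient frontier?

#1: dominated by #6 (price 378≤496, layovers 1≤3, duration 3.7≤6.6).
#2: not dominated.
#3: dominated by #6 (price 378≤419, layovers 1≤3, duration 3.7≤11.2).
#4: not dominated (best price).
#5: not dominated.
#6: not dominated (best duration).

#2, #4, #5, #6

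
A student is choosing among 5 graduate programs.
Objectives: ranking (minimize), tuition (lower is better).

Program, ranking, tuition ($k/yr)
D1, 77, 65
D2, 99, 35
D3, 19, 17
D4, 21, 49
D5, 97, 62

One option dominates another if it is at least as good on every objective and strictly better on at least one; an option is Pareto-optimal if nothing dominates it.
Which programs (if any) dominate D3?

D1: worse on ranking (77 vs 19).
D2: worse on ranking (99 vs 19).
D4: worse on ranking (21 vs 19).
D5: worse on ranking (97 vs 19).
No option dominates D3.

none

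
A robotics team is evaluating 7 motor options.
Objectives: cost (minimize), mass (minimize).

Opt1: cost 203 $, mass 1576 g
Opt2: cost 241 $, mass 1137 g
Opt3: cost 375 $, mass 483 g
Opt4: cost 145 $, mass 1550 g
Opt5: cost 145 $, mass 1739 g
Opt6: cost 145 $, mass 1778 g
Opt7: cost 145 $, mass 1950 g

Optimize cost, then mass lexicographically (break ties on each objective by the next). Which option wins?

Opt4

First minimize cost: best is 145, kept {Opt4, Opt5, Opt6, Opt7}.
Then minimize mass: best is 1550, kept {Opt4}.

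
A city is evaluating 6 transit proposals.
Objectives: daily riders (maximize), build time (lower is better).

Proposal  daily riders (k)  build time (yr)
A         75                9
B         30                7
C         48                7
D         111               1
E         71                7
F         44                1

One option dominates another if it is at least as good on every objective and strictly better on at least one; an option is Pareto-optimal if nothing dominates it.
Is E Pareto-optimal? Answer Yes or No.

D vs E: daily riders 111≥71, build time 1≤7 — D is at least as good on every objective and strictly better on at least one, so D dominates E.

No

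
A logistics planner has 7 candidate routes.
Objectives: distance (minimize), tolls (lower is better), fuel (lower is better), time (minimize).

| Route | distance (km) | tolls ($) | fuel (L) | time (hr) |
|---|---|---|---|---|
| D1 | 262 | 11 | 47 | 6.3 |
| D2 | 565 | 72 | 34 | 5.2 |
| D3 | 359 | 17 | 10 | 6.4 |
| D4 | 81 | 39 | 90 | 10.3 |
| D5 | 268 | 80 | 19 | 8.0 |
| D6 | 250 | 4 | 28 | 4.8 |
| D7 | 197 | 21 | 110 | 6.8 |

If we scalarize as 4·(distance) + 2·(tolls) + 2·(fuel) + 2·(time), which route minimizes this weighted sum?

D4

D1: 4·262 + 2·11 + 2·47 + 2·6.3 = 1176.6
D2: 4·565 + 2·72 + 2·34 + 2·5.2 = 2482.4
D3: 4·359 + 2·17 + 2·10 + 2·6.4 = 1502.8
D4: 4·81 + 2·39 + 2·90 + 2·10.3 = 602.6
D5: 4·268 + 2·80 + 2·19 + 2·8.0 = 1286.0
D6: 4·250 + 2·4 + 2·28 + 2·4.8 = 1073.6
D7: 4·197 + 2·21 + 2·110 + 2·6.8 = 1063.6
Lowest: D4 at 602.6.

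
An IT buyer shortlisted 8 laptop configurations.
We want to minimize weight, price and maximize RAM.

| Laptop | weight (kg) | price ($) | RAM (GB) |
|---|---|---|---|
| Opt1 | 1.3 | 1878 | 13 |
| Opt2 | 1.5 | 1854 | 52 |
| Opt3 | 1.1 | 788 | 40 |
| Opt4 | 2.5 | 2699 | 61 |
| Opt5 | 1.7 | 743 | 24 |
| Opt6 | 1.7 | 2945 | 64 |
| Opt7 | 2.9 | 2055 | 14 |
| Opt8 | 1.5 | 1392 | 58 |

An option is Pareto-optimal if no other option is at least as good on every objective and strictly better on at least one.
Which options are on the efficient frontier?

Opt3, Opt4, Opt5, Opt6, Opt8

Opt1: dominated by Opt3 (weight 1.1≤1.3, price 788≤1878, RAM 40≥13).
Opt2: dominated by Opt8 (weight 1.5≤1.5, price 1392≤1854, RAM 58≥52).
Opt3: not dominated (best weight).
Opt4: not dominated.
Opt5: not dominated (best price).
Opt6: not dominated (best RAM).
Opt7: dominated by Opt2 (weight 1.5≤2.9, price 1854≤2055, RAM 52≥14).
Opt8: not dominated.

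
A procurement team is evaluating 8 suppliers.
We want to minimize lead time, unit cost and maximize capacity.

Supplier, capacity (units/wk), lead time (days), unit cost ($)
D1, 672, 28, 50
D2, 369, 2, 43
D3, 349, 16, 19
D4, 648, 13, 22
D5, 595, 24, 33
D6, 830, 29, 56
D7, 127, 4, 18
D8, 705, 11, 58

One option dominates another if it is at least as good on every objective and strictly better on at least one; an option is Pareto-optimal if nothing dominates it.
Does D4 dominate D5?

D4 vs D5: capacity 648≥595, lead time 13≤24, unit cost 22≤33 — D4 is at least as good on every objective with at least one strict improvement.

Yes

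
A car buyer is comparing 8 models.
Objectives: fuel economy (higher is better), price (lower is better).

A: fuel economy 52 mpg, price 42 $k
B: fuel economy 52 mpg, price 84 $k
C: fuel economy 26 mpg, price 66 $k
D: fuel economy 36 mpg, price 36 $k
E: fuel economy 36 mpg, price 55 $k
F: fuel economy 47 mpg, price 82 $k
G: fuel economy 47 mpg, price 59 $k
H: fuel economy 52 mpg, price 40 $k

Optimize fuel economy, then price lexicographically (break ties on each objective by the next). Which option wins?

First maximize fuel economy: best is 52, kept {A, B, H}.
Then minimize price: best is 40, kept {H}.

H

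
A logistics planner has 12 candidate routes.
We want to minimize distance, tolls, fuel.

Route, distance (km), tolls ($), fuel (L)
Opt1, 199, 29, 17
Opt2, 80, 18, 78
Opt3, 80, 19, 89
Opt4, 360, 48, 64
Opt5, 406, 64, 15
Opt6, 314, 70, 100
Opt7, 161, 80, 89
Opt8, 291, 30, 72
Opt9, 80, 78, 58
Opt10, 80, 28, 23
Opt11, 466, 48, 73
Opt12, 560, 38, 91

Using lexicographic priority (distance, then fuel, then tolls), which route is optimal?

Opt10

First minimize distance: best is 80, kept {Opt2, Opt3, Opt9, Opt10}.
Then minimize fuel: best is 23, kept {Opt10}.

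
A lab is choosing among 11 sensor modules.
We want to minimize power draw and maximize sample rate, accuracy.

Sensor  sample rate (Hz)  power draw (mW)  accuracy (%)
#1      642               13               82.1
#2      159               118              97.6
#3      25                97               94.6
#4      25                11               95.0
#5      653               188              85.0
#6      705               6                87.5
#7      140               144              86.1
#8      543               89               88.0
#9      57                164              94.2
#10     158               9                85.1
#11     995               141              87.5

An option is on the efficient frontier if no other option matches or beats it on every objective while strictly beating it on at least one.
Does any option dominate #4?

#1: worse on power draw (13 vs 11).
#2: worse on power draw (118 vs 11).
#3: worse on power draw (97 vs 11).
#5: worse on power draw (188 vs 11).
#6: worse on accuracy (87.5 vs 95.0).
#7: worse on power draw (144 vs 11).
#8: worse on power draw (89 vs 11).
#9: worse on power draw (164 vs 11).
#10: worse on accuracy (85.1 vs 95.0).
#11: worse on power draw (141 vs 11).
No option is at least as good as #4 on every objective and strictly better on one.

No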